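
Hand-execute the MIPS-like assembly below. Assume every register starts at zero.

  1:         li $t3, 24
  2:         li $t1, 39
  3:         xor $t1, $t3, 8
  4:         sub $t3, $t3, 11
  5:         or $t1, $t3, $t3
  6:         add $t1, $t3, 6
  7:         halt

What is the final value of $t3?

13

after li $t3, 24: $t3=24
after li $t1, 39: $t1=39
after xor $t1, $t3, 8: $t1=24^8=16
after sub $t3, $t3, 11: $t3=24-11=13
after or $t1, $t3, $t3: $t1=13|13=13
after add $t1, $t3, 6: $t1=13+6=19
halt.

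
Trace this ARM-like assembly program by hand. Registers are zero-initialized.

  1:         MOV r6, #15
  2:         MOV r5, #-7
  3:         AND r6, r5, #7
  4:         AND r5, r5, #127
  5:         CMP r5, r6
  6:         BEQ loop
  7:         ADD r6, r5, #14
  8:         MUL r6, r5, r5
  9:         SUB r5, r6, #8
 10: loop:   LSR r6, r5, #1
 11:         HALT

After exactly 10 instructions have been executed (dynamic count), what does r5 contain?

14633

MOV r6, #15 → r6=15
MOV r5, #-7 → r5=-7
AND r6, r5, #7 → r6=(-7)&7=1
AND r5, r5, #127 → r5=(-7)&127=121
CMP r5, r6  (cmp 121,1)
BEQ loop: not taken
ADD r6, r5, #14 → r6=121+14=135
MUL r6, r5, r5 → r6=121*121=14641
SUB r5, r6, #8 → r5=14641-8=14633
LSR r6, r5, #1 → r6=14633>>1=7316
After step 10: r5 = 14633.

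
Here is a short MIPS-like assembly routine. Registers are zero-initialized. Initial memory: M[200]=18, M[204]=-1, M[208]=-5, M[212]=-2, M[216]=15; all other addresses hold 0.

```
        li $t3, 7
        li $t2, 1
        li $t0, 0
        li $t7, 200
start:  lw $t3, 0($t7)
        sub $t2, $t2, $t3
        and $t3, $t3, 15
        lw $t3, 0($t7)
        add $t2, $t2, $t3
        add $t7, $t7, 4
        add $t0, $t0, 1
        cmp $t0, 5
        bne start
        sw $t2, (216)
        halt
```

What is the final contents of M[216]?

1

after li $t3, 7: $t3=7
after li $t2, 1: $t2=1
after li $t0, 0: $t0=0
after li $t7, 200: $t7=200
after lw $t3, 0($t7): $t3=M[200]=18
after sub $t2, $t2, $t3: $t2=1-18=-17
after and $t3, $t3, 15: $t3=18&15=2
after lw $t3, 0($t7): $t3=M[200]=18
after add $t2, $t2, $t3: $t2=(-17)+18=1
after add $t7, $t7, 4: $t7=200+4=204
after add $t0, $t0, 1: $t0=0+1=1
cmp $t0, 5  (cmp 1,5)
bne start: taken
after lw $t3, 0($t7): $t3=M[204]=-1
after sub $t2, $t2, $t3: $t2=1-(-1)=2
after and $t3, $t3, 15: $t3=(-1)&15=15
after lw $t3, 0($t7): $t3=M[204]=-1
after add $t2, $t2, $t3: $t2=2+(-1)=1
after add $t7, $t7, 4: $t7=204+4=208
after add $t0, $t0, 1: $t0=1+1=2
cmp $t0, 5  (cmp 2,5)
bne start: taken
after lw $t3, 0($t7): $t3=M[208]=-5
after sub $t2, $t2, $t3: $t2=1-(-5)=6
after and $t3, $t3, 15: $t3=(-5)&15=11
after lw $t3, 0($t7): $t3=M[208]=-5
after add $t2, $t2, $t3: $t2=6+(-5)=1
after add $t7, $t7, 4: $t7=208+4=212
after add $t0, $t0, 1: $t0=2+1=3
cmp $t0, 5  (cmp 3,5)
bne start: taken
after lw $t3, 0($t7): $t3=M[212]=-2
after sub $t2, $t2, $t3: $t2=1-(-2)=3
after and $t3, $t3, 15: $t3=(-2)&15=14
after lw $t3, 0($t7): $t3=M[212]=-2
after add $t2, $t2, $t3: $t2=3+(-2)=1
after add $t7, $t7, 4: $t7=212+4=216
after add $t0, $t0, 1: $t0=3+1=4
cmp $t0, 5  (cmp 4,5)
bne start: taken
after lw $t3, 0($t7): $t3=M[216]=15
after sub $t2, $t2, $t3: $t2=1-15=-14
after and $t3, $t3, 15: $t3=15&15=15
after lw $t3, 0($t7): $t3=M[216]=15
after add $t2, $t2, $t3: $t2=(-14)+15=1
after add $t7, $t7, 4: $t7=216+4=220
after add $t0, $t0, 1: $t0=4+1=5
cmp $t0, 5  (cmp 5,5)
bne start: not taken
sw $t2, (216) → M[216]=1
halt.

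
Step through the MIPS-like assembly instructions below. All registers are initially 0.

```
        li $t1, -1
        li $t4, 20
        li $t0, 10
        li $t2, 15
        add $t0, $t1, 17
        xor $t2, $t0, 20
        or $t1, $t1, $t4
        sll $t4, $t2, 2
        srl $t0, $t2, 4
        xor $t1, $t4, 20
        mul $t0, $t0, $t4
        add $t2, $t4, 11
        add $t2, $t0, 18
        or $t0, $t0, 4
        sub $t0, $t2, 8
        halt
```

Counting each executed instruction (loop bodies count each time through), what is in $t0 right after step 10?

0

li $t1, -1 → $t1=-1
li $t4, 20 → $t4=20
li $t0, 10 → $t0=10
li $t2, 15 → $t2=15
add $t0, $t1, 17 → $t0=(-1)+17=16
xor $t2, $t0, 20 → $t2=16^20=4
or $t1, $t1, $t4 → $t1=(-1)|20=-1
sll $t4, $t2, 2 → $t4=4<<2=16
srl $t0, $t2, 4 → $t0=4>>4=0
xor $t1, $t4, 20 → $t1=16^20=4
After step 10: $t0 = 0.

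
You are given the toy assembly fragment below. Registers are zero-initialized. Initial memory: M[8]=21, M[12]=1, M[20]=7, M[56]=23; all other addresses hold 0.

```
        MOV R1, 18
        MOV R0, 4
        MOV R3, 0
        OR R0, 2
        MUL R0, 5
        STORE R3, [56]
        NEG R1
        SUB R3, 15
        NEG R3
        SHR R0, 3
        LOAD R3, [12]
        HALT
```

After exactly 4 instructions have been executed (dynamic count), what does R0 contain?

6

R1=18
R0=4
R3=0
R0=4|2=6
After step 4: R0 = 6.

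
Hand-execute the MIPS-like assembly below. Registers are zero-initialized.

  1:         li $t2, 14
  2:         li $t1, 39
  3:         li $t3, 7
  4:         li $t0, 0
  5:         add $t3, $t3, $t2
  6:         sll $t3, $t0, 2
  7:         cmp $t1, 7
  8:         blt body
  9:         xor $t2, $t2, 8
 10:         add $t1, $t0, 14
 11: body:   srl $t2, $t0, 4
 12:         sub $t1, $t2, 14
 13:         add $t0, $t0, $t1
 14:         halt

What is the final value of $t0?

-14

li $t2, 14 → $t2=14
li $t1, 39 → $t1=39
li $t3, 7 → $t3=7
li $t0, 0 → $t0=0
add $t3, $t3, $t2 → $t3=7+14=21
sll $t3, $t0, 2 → $t3=0<<2=0
cmp $t1, 7  (cmp 39,7)
blt body: not taken
xor $t2, $t2, 8 → $t2=14^8=6
add $t1, $t0, 14 → $t1=0+14=14
srl $t2, $t0, 4 → $t2=0>>4=0
sub $t1, $t2, 14 → $t1=0-14=-14
add $t0, $t0, $t1 → $t0=0+(-14)=-14
halt.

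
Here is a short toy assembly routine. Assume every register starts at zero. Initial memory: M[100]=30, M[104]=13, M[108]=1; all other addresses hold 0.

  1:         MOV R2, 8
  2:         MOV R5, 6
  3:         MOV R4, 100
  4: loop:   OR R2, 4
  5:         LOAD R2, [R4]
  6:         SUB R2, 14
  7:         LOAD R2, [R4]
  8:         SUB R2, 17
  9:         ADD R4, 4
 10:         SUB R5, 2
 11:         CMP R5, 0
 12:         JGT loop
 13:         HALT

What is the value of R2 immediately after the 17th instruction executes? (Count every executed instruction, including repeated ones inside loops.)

after MOV R2, 8: R2=8
after MOV R5, 6: R5=6
after MOV R4, 100: R4=100
after OR R2, 4: R2=8|4=12
after LOAD R2, [R4]: R2=M[100]=30
after SUB R2, 14: R2=30-14=16
after LOAD R2, [R4]: R2=M[100]=30
after SUB R2, 17: R2=30-17=13
after ADD R4, 4: R4=100+4=104
after SUB R5, 2: R5=6-2=4
CMP R5, 0  (cmp 4,0)
JGT loop: taken
after OR R2, 4: R2=13|4=13
after LOAD R2, [R4]: R2=M[104]=13
after SUB R2, 14: R2=13-14=-1
after LOAD R2, [R4]: R2=M[104]=13
after SUB R2, 17: R2=13-17=-4
After step 17: R2 = -4.

-4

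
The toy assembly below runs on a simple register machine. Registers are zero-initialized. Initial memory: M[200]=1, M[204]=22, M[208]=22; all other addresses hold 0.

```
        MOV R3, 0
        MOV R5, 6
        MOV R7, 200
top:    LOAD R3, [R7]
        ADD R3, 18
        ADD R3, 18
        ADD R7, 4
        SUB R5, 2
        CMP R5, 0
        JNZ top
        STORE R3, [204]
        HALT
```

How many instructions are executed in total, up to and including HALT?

26

R3=0
R5=6
R7=200
R3=M[200]=1
R3=1+18=19
R3=19+18=37
R7=200+4=204
R5=6-2=4
CMP R5, 0  (cmp 4,0)
JNZ top: taken
R3=M[204]=22
R3=22+18=40
R3=40+18=58
R7=204+4=208
R5=4-2=2
CMP R5, 0  (cmp 2,0)
JNZ top: taken
R3=M[208]=22
R3=22+18=40
R3=40+18=58
R7=208+4=212
R5=2-2=0
CMP R5, 0  (cmp 0,0)
JNZ top: not taken
STORE R3, [204] → M[204]=58
halt.
Total executed instructions: 26.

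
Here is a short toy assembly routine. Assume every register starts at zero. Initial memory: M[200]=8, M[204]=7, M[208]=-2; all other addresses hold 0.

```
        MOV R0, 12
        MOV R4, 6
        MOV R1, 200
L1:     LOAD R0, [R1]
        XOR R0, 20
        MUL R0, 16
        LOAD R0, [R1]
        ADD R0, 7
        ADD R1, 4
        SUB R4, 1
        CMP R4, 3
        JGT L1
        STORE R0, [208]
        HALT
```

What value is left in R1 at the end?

MOV R0, 12 → R0=12
MOV R4, 6 → R4=6
MOV R1, 200 → R1=200
LOAD R0, [R1] → R0=M[200]=8
XOR R0, 20 → R0=8^20=28
MUL R0, 16 → R0=28*16=448
LOAD R0, [R1] → R0=M[200]=8
ADD R0, 7 → R0=8+7=15
ADD R1, 4 → R1=200+4=204
SUB R4, 1 → R4=6-1=5
CMP R4, 3  (cmp 5,3)
JGT L1: taken
LOAD R0, [R1] → R0=M[204]=7
XOR R0, 20 → R0=7^20=19
MUL R0, 16 → R0=19*16=304
LOAD R0, [R1] → R0=M[204]=7
ADD R0, 7 → R0=7+7=14
ADD R1, 4 → R1=204+4=208
SUB R4, 1 → R4=5-1=4
CMP R4, 3  (cmp 4,3)
JGT L1: taken
LOAD R0, [R1] → R0=M[208]=-2
XOR R0, 20 → R0=(-2)^20=-22
MUL R0, 16 → R0=(-22)*16=-352
LOAD R0, [R1] → R0=M[208]=-2
ADD R0, 7 → R0=(-2)+7=5
ADD R1, 4 → R1=208+4=212
SUB R4, 1 → R4=4-1=3
CMP R4, 3  (cmp 3,3)
JGT L1: not taken
STORE R0, [208] → M[208]=5
halt.

212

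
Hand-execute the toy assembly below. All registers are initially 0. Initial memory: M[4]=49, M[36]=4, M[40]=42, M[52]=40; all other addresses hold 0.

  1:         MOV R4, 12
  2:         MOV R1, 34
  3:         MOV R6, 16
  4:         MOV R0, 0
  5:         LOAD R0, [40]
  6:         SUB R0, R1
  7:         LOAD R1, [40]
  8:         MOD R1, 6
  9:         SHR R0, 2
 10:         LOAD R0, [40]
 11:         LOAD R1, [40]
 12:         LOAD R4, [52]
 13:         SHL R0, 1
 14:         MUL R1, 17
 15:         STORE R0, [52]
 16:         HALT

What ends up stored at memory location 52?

MOV R4, 12 → R4=12
MOV R1, 34 → R1=34
MOV R6, 16 → R6=16
MOV R0, 0 → R0=0
LOAD R0, [40] → R0=M[40]=42
SUB R0, R1 → R0=42-34=8
LOAD R1, [40] → R1=M[40]=42
MOD R1, 6 → R1=42%6=0
SHR R0, 2 → R0=8>>2=2
LOAD R0, [40] → R0=M[40]=42
LOAD R1, [40] → R1=M[40]=42
LOAD R4, [52] → R4=M[52]=40
SHL R0, 1 → R0=42<<1=84
MUL R1, 17 → R1=42*17=714
STORE R0, [52] → M[52]=84
halt.

84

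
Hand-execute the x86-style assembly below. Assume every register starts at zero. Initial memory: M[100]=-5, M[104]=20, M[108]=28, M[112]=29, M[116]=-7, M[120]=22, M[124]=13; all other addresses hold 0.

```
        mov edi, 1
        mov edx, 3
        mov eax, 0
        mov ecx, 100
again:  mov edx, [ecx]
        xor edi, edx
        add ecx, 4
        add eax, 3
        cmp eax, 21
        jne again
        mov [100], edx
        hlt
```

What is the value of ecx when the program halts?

128

after mov edi, 1: edi=1
after mov edx, 3: edx=3
after mov eax, 0: eax=0
after mov ecx, 100: ecx=100
after mov edx, [ecx]: edx=M[100]=-5
after xor edi, edx: edi=1^(-5)=-6
after add ecx, 4: ecx=100+4=104
after add eax, 3: eax=0+3=3
cmp eax, 21  (cmp 3,21)
jne again: taken
after mov edx, [ecx]: edx=M[104]=20
after xor edi, edx: edi=(-6)^20=-18
after add ecx, 4: ecx=104+4=108
after add eax, 3: eax=3+3=6
cmp eax, 21  (cmp 6,21)
jne again: taken
after mov edx, [ecx]: edx=M[108]=28
after xor edi, edx: edi=(-18)^28=-14
after add ecx, 4: ecx=108+4=112
after add eax, 3: eax=6+3=9
cmp eax, 21  (cmp 9,21)
jne again: taken
after mov edx, [ecx]: edx=M[112]=29
after xor edi, edx: edi=(-14)^29=-17
after add ecx, 4: ecx=112+4=116
after add eax, 3: eax=9+3=12
cmp eax, 21  (cmp 12,21)
jne again: taken
after mov edx, [ecx]: edx=M[116]=-7
after xor edi, edx: edi=(-17)^(-7)=22
after add ecx, 4: ecx=116+4=120
after add eax, 3: eax=12+3=15
cmp eax, 21  (cmp 15,21)
jne again: taken
after mov edx, [ecx]: edx=M[120]=22
after xor edi, edx: edi=22^22=0
after add ecx, 4: ecx=120+4=124
after add eax, 3: eax=15+3=18
cmp eax, 21  (cmp 18,21)
jne again: taken
after mov edx, [ecx]: edx=M[124]=13
after xor edi, edx: edi=0^13=13
after add ecx, 4: ecx=124+4=128
after add eax, 3: eax=18+3=21
cmp eax, 21  (cmp 21,21)
jne again: not taken
mov [100], edx → M[100]=13
halt.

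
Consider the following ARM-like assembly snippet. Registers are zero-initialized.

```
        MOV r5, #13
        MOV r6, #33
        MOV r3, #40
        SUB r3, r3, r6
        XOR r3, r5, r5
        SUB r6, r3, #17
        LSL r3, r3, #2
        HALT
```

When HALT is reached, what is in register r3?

0

after MOV r5, #13: r5=13
after MOV r6, #33: r6=33
after MOV r3, #40: r3=40
after SUB r3, r3, r6: r3=40-33=7
after XOR r3, r5, r5: r3=13^13=0
after SUB r6, r3, #17: r6=0-17=-17
after LSL r3, r3, #2: r3=0<<2=0
halt.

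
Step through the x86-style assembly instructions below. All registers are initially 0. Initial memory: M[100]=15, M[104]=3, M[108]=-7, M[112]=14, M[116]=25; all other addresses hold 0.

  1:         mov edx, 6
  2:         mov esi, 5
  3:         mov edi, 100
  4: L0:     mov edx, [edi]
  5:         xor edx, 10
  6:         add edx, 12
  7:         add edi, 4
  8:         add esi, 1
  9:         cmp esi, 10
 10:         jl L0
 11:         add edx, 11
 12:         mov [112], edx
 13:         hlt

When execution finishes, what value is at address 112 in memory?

mov edx, 6 → edx=6
mov esi, 5 → esi=5
mov edi, 100 → edi=100
mov edx, [edi] → edx=M[100]=15
xor edx, 10 → edx=15^10=5
add edx, 12 → edx=5+12=17
add edi, 4 → edi=100+4=104
add esi, 1 → esi=5+1=6
cmp esi, 10  (cmp 6,10)
jl L0: taken
mov edx, [edi] → edx=M[104]=3
xor edx, 10 → edx=3^10=9
add edx, 12 → edx=9+12=21
add edi, 4 → edi=104+4=108
add esi, 1 → esi=6+1=7
cmp esi, 10  (cmp 7,10)
jl L0: taken
mov edx, [edi] → edx=M[108]=-7
xor edx, 10 → edx=(-7)^10=-13
add edx, 12 → edx=(-13)+12=-1
add edi, 4 → edi=108+4=112
add esi, 1 → esi=7+1=8
cmp esi, 10  (cmp 8,10)
jl L0: taken
mov edx, [edi] → edx=M[112]=14
xor edx, 10 → edx=14^10=4
add edx, 12 → edx=4+12=16
add edi, 4 → edi=112+4=116
add esi, 1 → esi=8+1=9
cmp esi, 10  (cmp 9,10)
jl L0: taken
mov edx, [edi] → edx=M[116]=25
xor edx, 10 → edx=25^10=19
add edx, 12 → edx=19+12=31
add edi, 4 → edi=116+4=120
add esi, 1 → esi=9+1=10
cmp esi, 10  (cmp 10,10)
jl L0: not taken
add edx, 11 → edx=31+11=42
mov [112], edx → M[112]=42
halt.

42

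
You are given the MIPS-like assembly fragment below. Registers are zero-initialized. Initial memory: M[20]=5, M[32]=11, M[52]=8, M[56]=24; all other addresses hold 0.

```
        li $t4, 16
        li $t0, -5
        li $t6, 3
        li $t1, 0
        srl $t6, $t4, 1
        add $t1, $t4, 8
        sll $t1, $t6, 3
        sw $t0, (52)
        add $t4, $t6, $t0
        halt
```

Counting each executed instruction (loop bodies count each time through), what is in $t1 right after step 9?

64

$t4=16
$t0=-5
$t6=3
$t1=0
$t6=16>>1=8
$t1=16+8=24
$t1=8<<3=64
sw $t0, (52) → M[52]=-5
$t4=8+(-5)=3
After step 9: $t1 = 64.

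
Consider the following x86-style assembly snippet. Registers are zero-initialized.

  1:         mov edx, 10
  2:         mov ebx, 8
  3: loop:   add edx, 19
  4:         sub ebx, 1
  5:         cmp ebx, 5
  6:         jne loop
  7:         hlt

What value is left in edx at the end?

67

edx=10
ebx=8
edx=10+19=29
ebx=8-1=7
cmp ebx, 5  (cmp 7,5)
jne loop: taken
edx=29+19=48
ebx=7-1=6
cmp ebx, 5  (cmp 6,5)
jne loop: taken
edx=48+19=67
ebx=6-1=5
cmp ebx, 5  (cmp 5,5)
jne loop: not taken
halt.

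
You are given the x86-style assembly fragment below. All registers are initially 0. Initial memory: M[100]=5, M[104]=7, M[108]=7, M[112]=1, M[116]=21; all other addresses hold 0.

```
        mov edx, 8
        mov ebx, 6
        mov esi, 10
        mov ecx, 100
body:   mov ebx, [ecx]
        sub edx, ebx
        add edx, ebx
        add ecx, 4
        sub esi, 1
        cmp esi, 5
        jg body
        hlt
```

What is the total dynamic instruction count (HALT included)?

edx=8
ebx=6
esi=10
ecx=100
ebx=M[100]=5
edx=8-5=3
edx=3+5=8
ecx=100+4=104
esi=10-1=9
cmp esi, 5  (cmp 9,5)
jg body: taken
ebx=M[104]=7
edx=8-7=1
edx=1+7=8
ecx=104+4=108
esi=9-1=8
cmp esi, 5  (cmp 8,5)
jg body: taken
ebx=M[108]=7
edx=8-7=1
edx=1+7=8
ecx=108+4=112
esi=8-1=7
cmp esi, 5  (cmp 7,5)
jg body: taken
ebx=M[112]=1
edx=8-1=7
edx=7+1=8
ecx=112+4=116
esi=7-1=6
cmp esi, 5  (cmp 6,5)
jg body: taken
ebx=M[116]=21
edx=8-21=-13
edx=(-13)+21=8
ecx=116+4=120
esi=6-1=5
cmp esi, 5  (cmp 5,5)
jg body: not taken
halt.
Total executed instructions: 40.

40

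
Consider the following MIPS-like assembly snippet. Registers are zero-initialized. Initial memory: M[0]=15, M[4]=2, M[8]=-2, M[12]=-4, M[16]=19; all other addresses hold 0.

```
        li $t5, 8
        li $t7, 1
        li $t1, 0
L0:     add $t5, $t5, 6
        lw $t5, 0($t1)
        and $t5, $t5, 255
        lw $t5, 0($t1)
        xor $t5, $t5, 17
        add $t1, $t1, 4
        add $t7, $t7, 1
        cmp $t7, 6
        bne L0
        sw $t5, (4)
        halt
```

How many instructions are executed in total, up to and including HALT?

after li $t5, 8: $t5=8
after li $t7, 1: $t7=1
after li $t1, 0: $t1=0
after add $t5, $t5, 6: $t5=8+6=14
after lw $t5, 0($t1): $t5=M[0]=15
after and $t5, $t5, 255: $t5=15&255=15
after lw $t5, 0($t1): $t5=M[0]=15
after xor $t5, $t5, 17: $t5=15^17=30
after add $t1, $t1, 4: $t1=0+4=4
after add $t7, $t7, 1: $t7=1+1=2
cmp $t7, 6  (cmp 2,6)
bne L0: taken
after add $t5, $t5, 6: $t5=30+6=36
after lw $t5, 0($t1): $t5=M[4]=2
after and $t5, $t5, 255: $t5=2&255=2
after lw $t5, 0($t1): $t5=M[4]=2
after xor $t5, $t5, 17: $t5=2^17=19
after add $t1, $t1, 4: $t1=4+4=8
after add $t7, $t7, 1: $t7=2+1=3
cmp $t7, 6  (cmp 3,6)
bne L0: taken
after add $t5, $t5, 6: $t5=19+6=25
after lw $t5, 0($t1): $t5=M[8]=-2
after and $t5, $t5, 255: $t5=(-2)&255=254
after lw $t5, 0($t1): $t5=M[8]=-2
after xor $t5, $t5, 17: $t5=(-2)^17=-17
after add $t1, $t1, 4: $t1=8+4=12
after add $t7, $t7, 1: $t7=3+1=4
cmp $t7, 6  (cmp 4,6)
bne L0: taken
after add $t5, $t5, 6: $t5=(-17)+6=-11
after lw $t5, 0($t1): $t5=M[12]=-4
after and $t5, $t5, 255: $t5=(-4)&255=252
after lw $t5, 0($t1): $t5=M[12]=-4
after xor $t5, $t5, 17: $t5=(-4)^17=-19
after add $t1, $t1, 4: $t1=12+4=16
after add $t7, $t7, 1: $t7=4+1=5
cmp $t7, 6  (cmp 5,6)
bne L0: taken
after add $t5, $t5, 6: $t5=(-19)+6=-13
after lw $t5, 0($t1): $t5=M[16]=19
after and $t5, $t5, 255: $t5=19&255=19
after lw $t5, 0($t1): $t5=M[16]=19
after xor $t5, $t5, 17: $t5=19^17=2
after add $t1, $t1, 4: $t1=16+4=20
after add $t7, $t7, 1: $t7=5+1=6
cmp $t7, 6  (cmp 6,6)
bne L0: not taken
sw $t5, (4) → M[4]=2
halt.
Total executed instructions: 50.

50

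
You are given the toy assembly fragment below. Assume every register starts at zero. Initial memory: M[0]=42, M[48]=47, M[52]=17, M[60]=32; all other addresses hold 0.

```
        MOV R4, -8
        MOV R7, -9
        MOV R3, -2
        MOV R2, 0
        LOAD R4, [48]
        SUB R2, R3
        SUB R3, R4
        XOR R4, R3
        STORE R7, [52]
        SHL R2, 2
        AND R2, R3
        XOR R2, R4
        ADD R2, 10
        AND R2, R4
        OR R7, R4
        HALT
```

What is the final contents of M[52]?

-9

R4=-8
R7=-9
R3=-2
R2=0
R4=M[48]=47
R2=0-(-2)=2
R3=(-2)-47=-49
R4=47^(-49)=-32
STORE R7, [52] → M[52]=-9
R2=2<<2=8
R2=8&(-49)=8
R2=8^(-32)=-24
R2=(-24)+10=-14
R2=(-14)&(-32)=-32
R7=(-9)|(-32)=-9
halt.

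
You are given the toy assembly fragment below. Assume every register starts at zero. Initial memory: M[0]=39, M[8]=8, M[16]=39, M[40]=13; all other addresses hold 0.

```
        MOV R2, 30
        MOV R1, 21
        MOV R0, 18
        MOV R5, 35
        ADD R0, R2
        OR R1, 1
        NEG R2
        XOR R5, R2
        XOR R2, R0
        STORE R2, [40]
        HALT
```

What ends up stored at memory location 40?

-46

after MOV R2, 30: R2=30
after MOV R1, 21: R1=21
after MOV R0, 18: R0=18
after MOV R5, 35: R5=35
after ADD R0, R2: R0=18+30=48
after OR R1, 1: R1=21|1=21
after NEG R2: R2=-(30)=-30
after XOR R5, R2: R5=35^(-30)=-63
after XOR R2, R0: R2=(-30)^48=-46
STORE R2, [40] → M[40]=-46
halt.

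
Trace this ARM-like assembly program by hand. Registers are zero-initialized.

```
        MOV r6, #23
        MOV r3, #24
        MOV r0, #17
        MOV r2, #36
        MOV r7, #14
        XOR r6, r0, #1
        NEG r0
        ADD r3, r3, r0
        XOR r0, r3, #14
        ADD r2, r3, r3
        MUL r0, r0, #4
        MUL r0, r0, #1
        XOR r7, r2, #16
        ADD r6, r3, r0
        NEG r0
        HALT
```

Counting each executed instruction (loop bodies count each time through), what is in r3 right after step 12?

7

after MOV r6, #23: r6=23
after MOV r3, #24: r3=24
after MOV r0, #17: r0=17
after MOV r2, #36: r2=36
after MOV r7, #14: r7=14
after XOR r6, r0, #1: r6=17^1=16
after NEG r0: r0=-(17)=-17
after ADD r3, r3, r0: r3=24+(-17)=7
after XOR r0, r3, #14: r0=7^14=9
after ADD r2, r3, r3: r2=7+7=14
after MUL r0, r0, #4: r0=9*4=36
after MUL r0, r0, #1: r0=36*1=36
After step 12: r3 = 7.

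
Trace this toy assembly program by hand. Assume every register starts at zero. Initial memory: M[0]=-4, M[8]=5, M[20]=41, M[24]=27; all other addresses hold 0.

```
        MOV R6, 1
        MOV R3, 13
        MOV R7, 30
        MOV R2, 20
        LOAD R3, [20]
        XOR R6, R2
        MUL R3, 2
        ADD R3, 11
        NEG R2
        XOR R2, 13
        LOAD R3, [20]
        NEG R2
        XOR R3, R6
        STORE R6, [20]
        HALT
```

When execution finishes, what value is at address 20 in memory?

21

after MOV R6, 1: R6=1
after MOV R3, 13: R3=13
after MOV R7, 30: R7=30
after MOV R2, 20: R2=20
after LOAD R3, [20]: R3=M[20]=41
after XOR R6, R2: R6=1^20=21
after MUL R3, 2: R3=41*2=82
after ADD R3, 11: R3=82+11=93
after NEG R2: R2=-(20)=-20
after XOR R2, 13: R2=(-20)^13=-31
after LOAD R3, [20]: R3=M[20]=41
after NEG R2: R2=-(-31)=31
after XOR R3, R6: R3=41^21=60
STORE R6, [20] → M[20]=21
halt.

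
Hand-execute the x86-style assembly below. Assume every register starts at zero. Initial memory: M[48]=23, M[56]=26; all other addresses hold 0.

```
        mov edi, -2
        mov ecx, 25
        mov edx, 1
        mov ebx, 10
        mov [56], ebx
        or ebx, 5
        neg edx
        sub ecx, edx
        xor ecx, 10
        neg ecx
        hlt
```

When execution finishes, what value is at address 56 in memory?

10

after mov edi, -2: edi=-2
after mov ecx, 25: ecx=25
after mov edx, 1: edx=1
after mov ebx, 10: ebx=10
mov [56], ebx → M[56]=10
after or ebx, 5: ebx=10|5=15
after neg edx: edx=-(1)=-1
after sub ecx, edx: ecx=25-(-1)=26
after xor ecx, 10: ecx=26^10=16
after neg ecx: ecx=-(16)=-16
halt.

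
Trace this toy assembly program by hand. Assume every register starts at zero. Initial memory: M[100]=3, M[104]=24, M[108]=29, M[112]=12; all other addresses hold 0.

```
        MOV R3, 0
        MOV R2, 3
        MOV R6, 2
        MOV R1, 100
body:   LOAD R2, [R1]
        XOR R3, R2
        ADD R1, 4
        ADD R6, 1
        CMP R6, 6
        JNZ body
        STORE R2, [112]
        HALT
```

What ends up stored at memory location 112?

after MOV R3, 0: R3=0
after MOV R2, 3: R2=3
after MOV R6, 2: R6=2
after MOV R1, 100: R1=100
after LOAD R2, [R1]: R2=M[100]=3
after XOR R3, R2: R3=0^3=3
after ADD R1, 4: R1=100+4=104
after ADD R6, 1: R6=2+1=3
CMP R6, 6  (cmp 3,6)
JNZ body: taken
after LOAD R2, [R1]: R2=M[104]=24
after XOR R3, R2: R3=3^24=27
after ADD R1, 4: R1=104+4=108
after ADD R6, 1: R6=3+1=4
CMP R6, 6  (cmp 4,6)
JNZ body: taken
after LOAD R2, [R1]: R2=M[108]=29
after XOR R3, R2: R3=27^29=6
after ADD R1, 4: R1=108+4=112
after ADD R6, 1: R6=4+1=5
CMP R6, 6  (cmp 5,6)
JNZ body: taken
after LOAD R2, [R1]: R2=M[112]=12
after XOR R3, R2: R3=6^12=10
after ADD R1, 4: R1=112+4=116
after ADD R6, 1: R6=5+1=6
CMP R6, 6  (cmp 6,6)
JNZ body: not taken
STORE R2, [112] → M[112]=12
halt.

12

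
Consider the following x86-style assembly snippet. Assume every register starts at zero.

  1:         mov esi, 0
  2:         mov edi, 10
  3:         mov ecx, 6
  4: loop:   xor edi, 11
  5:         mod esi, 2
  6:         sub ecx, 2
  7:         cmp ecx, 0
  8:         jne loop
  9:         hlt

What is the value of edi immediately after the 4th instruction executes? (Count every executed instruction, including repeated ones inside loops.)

1

esi=0
edi=10
ecx=6
edi=10^11=1
After step 4: edi = 1.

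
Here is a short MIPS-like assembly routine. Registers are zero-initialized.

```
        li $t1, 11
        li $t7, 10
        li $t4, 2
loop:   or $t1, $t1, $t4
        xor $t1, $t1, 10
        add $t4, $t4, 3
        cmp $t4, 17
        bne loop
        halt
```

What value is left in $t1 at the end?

5

after li $t1, 11: $t1=11
after li $t7, 10: $t7=10
after li $t4, 2: $t4=2
after or $t1, $t1, $t4: $t1=11|2=11
after xor $t1, $t1, 10: $t1=11^10=1
after add $t4, $t4, 3: $t4=2+3=5
cmp $t4, 17  (cmp 5,17)
bne loop: taken
after or $t1, $t1, $t4: $t1=1|5=5
after xor $t1, $t1, 10: $t1=5^10=15
after add $t4, $t4, 3: $t4=5+3=8
cmp $t4, 17  (cmp 8,17)
bne loop: taken
after or $t1, $t1, $t4: $t1=15|8=15
after xor $t1, $t1, 10: $t1=15^10=5
after add $t4, $t4, 3: $t4=8+3=11
cmp $t4, 17  (cmp 11,17)
bne loop: taken
after or $t1, $t1, $t4: $t1=5|11=15
after xor $t1, $t1, 10: $t1=15^10=5
after add $t4, $t4, 3: $t4=11+3=14
cmp $t4, 17  (cmp 14,17)
bne loop: taken
after or $t1, $t1, $t4: $t1=5|14=15
after xor $t1, $t1, 10: $t1=15^10=5
after add $t4, $t4, 3: $t4=14+3=17
cmp $t4, 17  (cmp 17,17)
bne loop: not taken
halt.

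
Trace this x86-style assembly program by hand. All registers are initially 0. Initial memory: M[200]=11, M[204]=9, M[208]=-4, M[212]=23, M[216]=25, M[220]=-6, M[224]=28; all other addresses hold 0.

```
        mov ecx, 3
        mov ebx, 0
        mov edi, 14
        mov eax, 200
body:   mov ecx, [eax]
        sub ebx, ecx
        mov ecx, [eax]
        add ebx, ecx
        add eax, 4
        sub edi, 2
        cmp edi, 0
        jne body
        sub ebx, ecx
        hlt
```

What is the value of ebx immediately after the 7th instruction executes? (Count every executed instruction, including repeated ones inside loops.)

mov ecx, 3 → ecx=3
mov ebx, 0 → ebx=0
mov edi, 14 → edi=14
mov eax, 200 → eax=200
mov ecx, [eax] → ecx=M[200]=11
sub ebx, ecx → ebx=0-11=-11
mov ecx, [eax] → ecx=M[200]=11
After step 7: ebx = -11.

-11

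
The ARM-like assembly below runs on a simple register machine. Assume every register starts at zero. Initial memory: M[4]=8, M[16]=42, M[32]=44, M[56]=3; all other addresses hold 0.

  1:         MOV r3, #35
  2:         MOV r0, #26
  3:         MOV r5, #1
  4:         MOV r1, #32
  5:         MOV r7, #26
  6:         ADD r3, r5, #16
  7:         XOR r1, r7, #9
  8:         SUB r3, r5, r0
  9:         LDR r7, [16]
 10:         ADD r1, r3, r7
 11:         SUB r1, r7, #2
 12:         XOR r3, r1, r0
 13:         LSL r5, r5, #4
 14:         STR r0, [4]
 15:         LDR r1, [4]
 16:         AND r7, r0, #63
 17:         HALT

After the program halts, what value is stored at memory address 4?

after MOV r3, #35: r3=35
after MOV r0, #26: r0=26
after MOV r5, #1: r5=1
after MOV r1, #32: r1=32
after MOV r7, #26: r7=26
after ADD r3, r5, #16: r3=1+16=17
after XOR r1, r7, #9: r1=26^9=19
after SUB r3, r5, r0: r3=1-26=-25
after LDR r7, [16]: r7=M[16]=42
after ADD r1, r3, r7: r1=(-25)+42=17
after SUB r1, r7, #2: r1=42-2=40
after XOR r3, r1, r0: r3=40^26=50
after LSL r5, r5, #4: r5=1<<4=16
STR r0, [4] → M[4]=26
after LDR r1, [4]: r1=M[4]=26
after AND r7, r0, #63: r7=26&63=26
halt.

26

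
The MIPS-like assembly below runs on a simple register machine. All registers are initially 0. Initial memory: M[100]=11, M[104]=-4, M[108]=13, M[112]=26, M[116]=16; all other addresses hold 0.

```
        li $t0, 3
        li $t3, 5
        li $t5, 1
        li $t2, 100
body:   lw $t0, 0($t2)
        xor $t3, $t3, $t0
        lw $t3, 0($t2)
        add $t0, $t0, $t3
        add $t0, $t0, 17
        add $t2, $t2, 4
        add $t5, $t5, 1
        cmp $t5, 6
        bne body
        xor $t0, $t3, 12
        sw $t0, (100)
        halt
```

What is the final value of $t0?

$t0=3
$t3=5
$t5=1
$t2=100
$t0=M[100]=11
$t3=5^11=14
$t3=M[100]=11
$t0=11+11=22
$t0=22+17=39
$t2=100+4=104
$t5=1+1=2
cmp $t5, 6  (cmp 2,6)
bne body: taken
$t0=M[104]=-4
$t3=11^(-4)=-9
$t3=M[104]=-4
$t0=(-4)+(-4)=-8
$t0=(-8)+17=9
$t2=104+4=108
$t5=2+1=3
cmp $t5, 6  (cmp 3,6)
bne body: taken
$t0=M[108]=13
$t3=(-4)^13=-15
$t3=M[108]=13
$t0=13+13=26
$t0=26+17=43
$t2=108+4=112
$t5=3+1=4
cmp $t5, 6  (cmp 4,6)
bne body: taken
$t0=M[112]=26
$t3=13^26=23
$t3=M[112]=26
$t0=26+26=52
$t0=52+17=69
$t2=112+4=116
$t5=4+1=5
cmp $t5, 6  (cmp 5,6)
bne body: taken
$t0=M[116]=16
$t3=26^16=10
$t3=M[116]=16
$t0=16+16=32
$t0=32+17=49
$t2=116+4=120
$t5=5+1=6
cmp $t5, 6  (cmp 6,6)
bne body: not taken
$t0=16^12=28
sw $t0, (100) → M[100]=28
halt.

28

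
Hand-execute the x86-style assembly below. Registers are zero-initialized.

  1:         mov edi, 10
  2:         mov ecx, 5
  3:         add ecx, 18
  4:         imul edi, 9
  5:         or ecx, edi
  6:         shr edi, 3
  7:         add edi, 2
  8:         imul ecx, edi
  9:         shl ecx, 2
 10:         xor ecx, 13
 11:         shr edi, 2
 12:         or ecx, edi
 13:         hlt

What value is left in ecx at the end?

4931

after mov edi, 10: edi=10
after mov ecx, 5: ecx=5
after add ecx, 18: ecx=5+18=23
after imul edi, 9: edi=10*9=90
after or ecx, edi: ecx=23|90=95
after shr edi, 3: edi=90>>3=11
after add edi, 2: edi=11+2=13
after imul ecx, edi: ecx=95*13=1235
after shl ecx, 2: ecx=1235<<2=4940
after xor ecx, 13: ecx=4940^13=4929
after shr edi, 2: edi=13>>2=3
after or ecx, edi: ecx=4929|3=4931
halt.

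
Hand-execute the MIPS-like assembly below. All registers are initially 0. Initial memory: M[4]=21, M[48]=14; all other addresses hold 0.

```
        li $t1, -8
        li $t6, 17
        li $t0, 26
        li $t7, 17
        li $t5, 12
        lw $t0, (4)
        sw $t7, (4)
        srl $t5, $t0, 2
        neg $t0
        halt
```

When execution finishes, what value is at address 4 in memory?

17

$t1=-8
$t6=17
$t0=26
$t7=17
$t5=12
$t0=M[4]=21
sw $t7, (4) → M[4]=17
$t5=21>>2=5
$t0=-(21)=-21
halt.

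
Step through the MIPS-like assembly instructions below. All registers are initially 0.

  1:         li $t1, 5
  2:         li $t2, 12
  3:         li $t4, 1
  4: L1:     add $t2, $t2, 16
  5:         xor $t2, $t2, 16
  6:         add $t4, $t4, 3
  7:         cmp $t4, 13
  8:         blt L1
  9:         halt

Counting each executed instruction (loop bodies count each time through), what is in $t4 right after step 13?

7

li $t1, 5 → $t1=5
li $t2, 12 → $t2=12
li $t4, 1 → $t4=1
add $t2, $t2, 16 → $t2=12+16=28
xor $t2, $t2, 16 → $t2=28^16=12
add $t4, $t4, 3 → $t4=1+3=4
cmp $t4, 13  (cmp 4,13)
blt L1: taken
add $t2, $t2, 16 → $t2=12+16=28
xor $t2, $t2, 16 → $t2=28^16=12
add $t4, $t4, 3 → $t4=4+3=7
cmp $t4, 13  (cmp 7,13)
blt L1: taken
After step 13: $t4 = 7.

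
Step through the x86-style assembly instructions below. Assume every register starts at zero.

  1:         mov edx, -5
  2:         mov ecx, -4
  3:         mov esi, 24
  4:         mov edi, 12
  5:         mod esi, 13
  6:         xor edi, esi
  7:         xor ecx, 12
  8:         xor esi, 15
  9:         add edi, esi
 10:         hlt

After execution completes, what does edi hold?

11

mov edx, -5 → edx=-5
mov ecx, -4 → ecx=-4
mov esi, 24 → esi=24
mov edi, 12 → edi=12
mod esi, 13 → esi=24%13=11
xor edi, esi → edi=12^11=7
xor ecx, 12 → ecx=(-4)^12=-16
xor esi, 15 → esi=11^15=4
add edi, esi → edi=7+4=11
halt.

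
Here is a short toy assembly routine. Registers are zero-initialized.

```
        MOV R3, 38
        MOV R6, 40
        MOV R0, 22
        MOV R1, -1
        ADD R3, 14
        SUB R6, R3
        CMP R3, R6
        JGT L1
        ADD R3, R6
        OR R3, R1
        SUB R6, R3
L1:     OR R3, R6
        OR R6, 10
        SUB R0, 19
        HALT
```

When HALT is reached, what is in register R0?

MOV R3, 38 → R3=38
MOV R6, 40 → R6=40
MOV R0, 22 → R0=22
MOV R1, -1 → R1=-1
ADD R3, 14 → R3=38+14=52
SUB R6, R3 → R6=40-52=-12
CMP R3, R6  (cmp 52,-12)
JGT L1: taken
OR R3, R6 → R3=52|(-12)=-12
OR R6, 10 → R6=(-12)|10=-2
SUB R0, 19 → R0=22-19=3
halt.

3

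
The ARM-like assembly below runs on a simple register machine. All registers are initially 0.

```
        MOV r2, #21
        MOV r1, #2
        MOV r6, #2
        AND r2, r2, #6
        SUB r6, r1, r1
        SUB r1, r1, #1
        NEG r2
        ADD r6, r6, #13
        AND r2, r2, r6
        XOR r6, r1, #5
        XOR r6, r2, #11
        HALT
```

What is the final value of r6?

7

after MOV r2, #21: r2=21
after MOV r1, #2: r1=2
after MOV r6, #2: r6=2
after AND r2, r2, #6: r2=21&6=4
after SUB r6, r1, r1: r6=2-2=0
after SUB r1, r1, #1: r1=2-1=1
after NEG r2: r2=-(4)=-4
after ADD r6, r6, #13: r6=0+13=13
after AND r2, r2, r6: r2=(-4)&13=12
after XOR r6, r1, #5: r6=1^5=4
after XOR r6, r2, #11: r6=12^11=7
halt.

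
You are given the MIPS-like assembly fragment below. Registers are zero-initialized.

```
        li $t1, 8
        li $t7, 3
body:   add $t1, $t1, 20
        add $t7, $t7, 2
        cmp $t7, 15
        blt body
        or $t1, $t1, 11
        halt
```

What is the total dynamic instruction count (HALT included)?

28

after li $t1, 8: $t1=8
after li $t7, 3: $t7=3
after add $t1, $t1, 20: $t1=8+20=28
after add $t7, $t7, 2: $t7=3+2=5
cmp $t7, 15  (cmp 5,15)
blt body: taken
after add $t1, $t1, 20: $t1=28+20=48
after add $t7, $t7, 2: $t7=5+2=7
cmp $t7, 15  (cmp 7,15)
blt body: taken
after add $t1, $t1, 20: $t1=48+20=68
after add $t7, $t7, 2: $t7=7+2=9
cmp $t7, 15  (cmp 9,15)
blt body: taken
after add $t1, $t1, 20: $t1=68+20=88
after add $t7, $t7, 2: $t7=9+2=11
cmp $t7, 15  (cmp 11,15)
blt body: taken
after add $t1, $t1, 20: $t1=88+20=108
after add $t7, $t7, 2: $t7=11+2=13
cmp $t7, 15  (cmp 13,15)
blt body: taken
after add $t1, $t1, 20: $t1=108+20=128
after add $t7, $t7, 2: $t7=13+2=15
cmp $t7, 15  (cmp 15,15)
blt body: not taken
after or $t1, $t1, 11: $t1=128|11=139
halt.
Total executed instructions: 28.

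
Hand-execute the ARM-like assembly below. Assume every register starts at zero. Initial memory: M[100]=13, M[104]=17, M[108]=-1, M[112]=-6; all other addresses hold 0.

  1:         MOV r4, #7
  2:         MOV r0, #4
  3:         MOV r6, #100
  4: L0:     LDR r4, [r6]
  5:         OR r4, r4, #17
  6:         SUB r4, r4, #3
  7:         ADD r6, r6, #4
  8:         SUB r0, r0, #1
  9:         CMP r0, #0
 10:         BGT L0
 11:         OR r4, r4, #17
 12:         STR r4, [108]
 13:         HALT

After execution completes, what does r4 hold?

-7

after MOV r4, #7: r4=7
after MOV r0, #4: r0=4
after MOV r6, #100: r6=100
after LDR r4, [r6]: r4=M[100]=13
after OR r4, r4, #17: r4=13|17=29
after SUB r4, r4, #3: r4=29-3=26
after ADD r6, r6, #4: r6=100+4=104
after SUB r0, r0, #1: r0=4-1=3
CMP r0, #0  (cmp 3,0)
BGT L0: taken
after LDR r4, [r6]: r4=M[104]=17
after OR r4, r4, #17: r4=17|17=17
after SUB r4, r4, #3: r4=17-3=14
after ADD r6, r6, #4: r6=104+4=108
after SUB r0, r0, #1: r0=3-1=2
CMP r0, #0  (cmp 2,0)
BGT L0: taken
after LDR r4, [r6]: r4=M[108]=-1
after OR r4, r4, #17: r4=(-1)|17=-1
after SUB r4, r4, #3: r4=(-1)-3=-4
after ADD r6, r6, #4: r6=108+4=112
after SUB r0, r0, #1: r0=2-1=1
CMP r0, #0  (cmp 1,0)
BGT L0: taken
after LDR r4, [r6]: r4=M[112]=-6
after OR r4, r4, #17: r4=(-6)|17=-5
after SUB r4, r4, #3: r4=(-5)-3=-8
after ADD r6, r6, #4: r6=112+4=116
after SUB r0, r0, #1: r0=1-1=0
CMP r0, #0  (cmp 0,0)
BGT L0: not taken
after OR r4, r4, #17: r4=(-8)|17=-7
STR r4, [108] → M[108]=-7
halt.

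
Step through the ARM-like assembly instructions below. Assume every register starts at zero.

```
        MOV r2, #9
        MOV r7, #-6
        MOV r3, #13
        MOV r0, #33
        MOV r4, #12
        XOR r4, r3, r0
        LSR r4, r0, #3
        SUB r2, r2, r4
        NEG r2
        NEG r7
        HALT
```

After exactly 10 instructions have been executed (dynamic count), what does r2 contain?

-5

MOV r2, #9 → r2=9
MOV r7, #-6 → r7=-6
MOV r3, #13 → r3=13
MOV r0, #33 → r0=33
MOV r4, #12 → r4=12
XOR r4, r3, r0 → r4=13^33=44
LSR r4, r0, #3 → r4=33>>3=4
SUB r2, r2, r4 → r2=9-4=5
NEG r2 → r2=-(5)=-5
NEG r7 → r7=-(-6)=6
After step 10: r2 = -5.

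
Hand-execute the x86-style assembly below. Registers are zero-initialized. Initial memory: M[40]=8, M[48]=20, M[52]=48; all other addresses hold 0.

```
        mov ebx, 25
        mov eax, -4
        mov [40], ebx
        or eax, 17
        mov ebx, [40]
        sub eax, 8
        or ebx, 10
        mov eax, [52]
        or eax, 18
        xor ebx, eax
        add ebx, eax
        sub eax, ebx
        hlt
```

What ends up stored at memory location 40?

25

mov ebx, 25 → ebx=25
mov eax, -4 → eax=-4
mov [40], ebx → M[40]=25
or eax, 17 → eax=(-4)|17=-3
mov ebx, [40] → ebx=M[40]=25
sub eax, 8 → eax=(-3)-8=-11
or ebx, 10 → ebx=25|10=27
mov eax, [52] → eax=M[52]=48
or eax, 18 → eax=48|18=50
xor ebx, eax → ebx=27^50=41
add ebx, eax → ebx=41+50=91
sub eax, ebx → eax=50-91=-41
halt.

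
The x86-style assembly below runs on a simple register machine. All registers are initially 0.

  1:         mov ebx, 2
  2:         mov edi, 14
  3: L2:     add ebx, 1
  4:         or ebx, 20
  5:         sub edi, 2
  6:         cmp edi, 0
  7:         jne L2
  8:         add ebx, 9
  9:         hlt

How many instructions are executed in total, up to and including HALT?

ebx=2
edi=14
ebx=2+1=3
ebx=3|20=23
edi=14-2=12
cmp edi, 0  (cmp 12,0)
jne L2: taken
ebx=23+1=24
ebx=24|20=28
edi=12-2=10
cmp edi, 0  (cmp 10,0)
jne L2: taken
ebx=28+1=29
ebx=29|20=29
edi=10-2=8
cmp edi, 0  (cmp 8,0)
jne L2: taken
ebx=29+1=30
ebx=30|20=30
edi=8-2=6
cmp edi, 0  (cmp 6,0)
jne L2: taken
ebx=30+1=31
ebx=31|20=31
edi=6-2=4
cmp edi, 0  (cmp 4,0)
jne L2: taken
ebx=31+1=32
ebx=32|20=52
edi=4-2=2
cmp edi, 0  (cmp 2,0)
jne L2: taken
ebx=52+1=53
ebx=53|20=53
edi=2-2=0
cmp edi, 0  (cmp 0,0)
jne L2: not taken
ebx=53+9=62
halt.
Total executed instructions: 39.

39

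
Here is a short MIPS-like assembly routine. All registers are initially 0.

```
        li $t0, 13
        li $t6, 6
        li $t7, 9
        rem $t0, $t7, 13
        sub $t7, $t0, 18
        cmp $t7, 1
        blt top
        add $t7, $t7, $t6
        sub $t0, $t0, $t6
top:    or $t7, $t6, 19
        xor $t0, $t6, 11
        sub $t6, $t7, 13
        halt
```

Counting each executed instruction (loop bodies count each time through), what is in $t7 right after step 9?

after li $t0, 13: $t0=13
after li $t6, 6: $t6=6
after li $t7, 9: $t7=9
after rem $t0, $t7, 13: $t0=9%13=9
after sub $t7, $t0, 18: $t7=9-18=-9
cmp $t7, 1  (cmp -9,1)
blt top: taken
after or $t7, $t6, 19: $t7=6|19=23
after xor $t0, $t6, 11: $t0=6^11=13
After step 9: $t7 = 23.

23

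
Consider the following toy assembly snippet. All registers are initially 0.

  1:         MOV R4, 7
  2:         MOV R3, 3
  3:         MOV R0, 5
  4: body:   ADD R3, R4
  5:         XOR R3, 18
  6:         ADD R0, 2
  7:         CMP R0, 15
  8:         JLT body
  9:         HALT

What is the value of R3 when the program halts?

52

after MOV R4, 7: R4=7
after MOV R3, 3: R3=3
after MOV R0, 5: R0=5
after ADD R3, R4: R3=3+7=10
after XOR R3, 18: R3=10^18=24
after ADD R0, 2: R0=5+2=7
CMP R0, 15  (cmp 7,15)
JLT body: taken
after ADD R3, R4: R3=24+7=31
after XOR R3, 18: R3=31^18=13
after ADD R0, 2: R0=7+2=9
CMP R0, 15  (cmp 9,15)
JLT body: taken
after ADD R3, R4: R3=13+7=20
after XOR R3, 18: R3=20^18=6
after ADD R0, 2: R0=9+2=11
CMP R0, 15  (cmp 11,15)
JLT body: taken
after ADD R3, R4: R3=6+7=13
after XOR R3, 18: R3=13^18=31
after ADD R0, 2: R0=11+2=13
CMP R0, 15  (cmp 13,15)
JLT body: taken
after ADD R3, R4: R3=31+7=38
after XOR R3, 18: R3=38^18=52
after ADD R0, 2: R0=13+2=15
CMP R0, 15  (cmp 15,15)
JLT body: not taken
halt.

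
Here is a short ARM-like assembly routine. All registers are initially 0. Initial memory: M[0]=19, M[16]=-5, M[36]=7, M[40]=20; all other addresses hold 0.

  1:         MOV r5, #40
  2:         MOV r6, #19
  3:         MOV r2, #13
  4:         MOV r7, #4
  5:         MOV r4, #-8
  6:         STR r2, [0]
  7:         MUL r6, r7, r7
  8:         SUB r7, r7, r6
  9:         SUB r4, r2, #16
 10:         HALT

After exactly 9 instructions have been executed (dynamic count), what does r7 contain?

r5=40
r6=19
r2=13
r7=4
r4=-8
STR r2, [0] → M[0]=13
r6=4*4=16
r7=4-16=-12
r4=13-16=-3
After step 9: r7 = -12.

-12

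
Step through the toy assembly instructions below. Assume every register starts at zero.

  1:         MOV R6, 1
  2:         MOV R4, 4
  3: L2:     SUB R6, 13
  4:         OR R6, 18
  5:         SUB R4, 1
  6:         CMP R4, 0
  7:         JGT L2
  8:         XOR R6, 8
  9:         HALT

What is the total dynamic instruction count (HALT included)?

MOV R6, 1 → R6=1
MOV R4, 4 → R4=4
SUB R6, 13 → R6=1-13=-12
OR R6, 18 → R6=(-12)|18=-10
SUB R4, 1 → R4=4-1=3
CMP R4, 0  (cmp 3,0)
JGT L2: taken
SUB R6, 13 → R6=(-10)-13=-23
OR R6, 18 → R6=(-23)|18=-5
SUB R4, 1 → R4=3-1=2
CMP R4, 0  (cmp 2,0)
JGT L2: taken
SUB R6, 13 → R6=(-5)-13=-18
OR R6, 18 → R6=(-18)|18=-2
SUB R4, 1 → R4=2-1=1
CMP R4, 0  (cmp 1,0)
JGT L2: taken
SUB R6, 13 → R6=(-2)-13=-15
OR R6, 18 → R6=(-15)|18=-13
SUB R4, 1 → R4=1-1=0
CMP R4, 0  (cmp 0,0)
JGT L2: not taken
XOR R6, 8 → R6=(-13)^8=-5
halt.
Total executed instructions: 24.

24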